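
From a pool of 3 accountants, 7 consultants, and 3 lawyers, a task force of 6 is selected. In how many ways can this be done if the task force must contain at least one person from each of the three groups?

Unrestricted: C(13,6) = 1716 ways to pick any 6 of the 13.
Subtract selections that omit an entire group: no accountants → C(10,6) = 210; no consultants → C(6,6) = 1; no lawyers → C(10,6) = 210.
Add back selections omitting two groups (i.e. drawn from a single group): C(3,6) + C(7,6) + C(3,6) = 7.
By inclusion–exclusion: 1716 − 421 + 7 = 1302.

1302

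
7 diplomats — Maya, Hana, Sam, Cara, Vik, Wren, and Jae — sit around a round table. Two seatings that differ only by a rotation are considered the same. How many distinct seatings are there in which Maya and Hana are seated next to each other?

Glue Maya and Hana into a block (2 internal orders). Seating 6 units around a circle gives (5)! arrangements.
So 2 × (5)! = 2 × 120 = 240.

240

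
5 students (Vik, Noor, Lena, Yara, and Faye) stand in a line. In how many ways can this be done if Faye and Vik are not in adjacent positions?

Of the 5! = 120 arrangements, those with Faye and Vik adjacent number 2 × 4! = 48 (treat the pair as a block with 2 internal orders).
So 120 − 48 = 72 arrangements keep them apart.

72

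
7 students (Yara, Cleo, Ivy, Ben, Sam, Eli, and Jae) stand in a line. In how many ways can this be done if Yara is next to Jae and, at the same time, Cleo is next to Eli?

480

Treat {Yara,Jae} as one block (2 orders) and {Cleo,Eli} as another (2 orders).
That leaves 5 units to arrange: 2 × 2 × 5! = 4 × 120 = 480.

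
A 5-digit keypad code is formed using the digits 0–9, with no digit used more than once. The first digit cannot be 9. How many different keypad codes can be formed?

The first digit has 10−1 = 9 choices (anything except 9).
The remaining 4 digits are filled from the other 9 symbols without repetition: 9 × 8 × 7 × 6 = 3024.
Total: 9 × 3024 = 27216.

27216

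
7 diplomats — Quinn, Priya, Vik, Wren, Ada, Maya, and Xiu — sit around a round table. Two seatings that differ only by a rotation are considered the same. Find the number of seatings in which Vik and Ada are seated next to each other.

Treat {Vik, Ada} as one unit (2 internal orders) and seat the resulting 6 units around the table: (5)! circular arrangements.
So 2 × (5)! = 2 × 120 = 240.

240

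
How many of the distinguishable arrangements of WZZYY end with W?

With the last slot taken by W, it remains to arrange the other 4 letters (ZZYY).
Those 4 letters have Y appearing twice and Z appearing twice, giving (4)!/(2!·2!) = 6.

6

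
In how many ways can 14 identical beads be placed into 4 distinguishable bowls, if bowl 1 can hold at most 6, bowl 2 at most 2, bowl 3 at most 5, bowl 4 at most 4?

19

Ignoring the caps, the number of non-negative solutions to x_1+…+x_4 = 14 is C(17,3) = 680.
Subtract solutions that violate a single cap (substitute x_i' = x_i − (cap_i+1)): x_1 ≥ 7 gives C(10,3) = 120; x_2 ≥ 3 gives C(14,3) = 364; x_3 ≥ 6 gives C(11,3) = 165; x_4 ≥ 5 gives C(12,3) = 220. Together 869.
Add back pairs where two caps are both exceeded: 35 + 4 + 10 + 56 + 84 + 20 = 209.
Subtract triples: 0 + 0 + 0 + 1 = 1.
By inclusion–exclusion the count is 680 − 869 + 209 − 1 = 19.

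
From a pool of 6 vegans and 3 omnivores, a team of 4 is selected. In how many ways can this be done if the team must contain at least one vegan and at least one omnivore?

With no constraint there are C(9,4) = 126 possible selections.
Subtract selections that omit an entire group: no vegans → C(3,4) = 0; no omnivores → C(6,4) = 15.
Both groups omitted at once is impossible, so 126 − 15 = 111.

111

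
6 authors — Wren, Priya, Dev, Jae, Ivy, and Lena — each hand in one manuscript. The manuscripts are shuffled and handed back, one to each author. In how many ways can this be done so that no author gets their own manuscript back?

Let Aᵢ be the assignments in which author i gets their own manuscript. We want the size of the complement of A₁∪…∪A_6.
By inclusion–exclusion this is Σ_{j=0}^{6} (−1)^j C(6,j)·(6−j)!.
Computing: 720 − 720 + 360 − 120 + 30 − 6 + 1 = 265.

265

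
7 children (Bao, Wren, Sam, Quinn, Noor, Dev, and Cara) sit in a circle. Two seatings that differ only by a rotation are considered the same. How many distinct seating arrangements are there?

Seat Bao anywhere (absorbing the rotational symmetry), then permute the other 6: (6)! = 720.

720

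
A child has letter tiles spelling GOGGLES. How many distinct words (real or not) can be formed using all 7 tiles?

The 7 letters of GOGGLES have repeats: G appearing 3 times.
So there are 7! / (3!) = 840 distinguishable arrangements.

840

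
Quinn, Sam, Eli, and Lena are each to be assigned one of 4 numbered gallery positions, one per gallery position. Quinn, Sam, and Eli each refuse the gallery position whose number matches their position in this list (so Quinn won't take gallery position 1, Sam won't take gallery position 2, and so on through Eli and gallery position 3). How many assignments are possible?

Let Aᵢ (for i ∈ {1, 2, 3}) be the placements that put person i in their forbidden gallery position. Any j of these fix j positions, leaving (4−j)! ways to fill the rest, and there are C(3,j) ways to pick which j.
By inclusion–exclusion, the number of valid placements is Σ_{j=0}^{3} (−1)^j C(3,j)·(4−j)!.
Computing: 24 − 18 + 6 − 1 = 11.

11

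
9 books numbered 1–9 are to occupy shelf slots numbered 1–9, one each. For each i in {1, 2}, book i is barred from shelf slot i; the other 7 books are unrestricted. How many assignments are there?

Let Aᵢ (for i ∈ {1, 2}) be the placements that put book i in its forbidden shelf slot. Any j of these fix j positions, leaving (9−j)! ways to fill the rest, and there are C(2,j) ways to pick which j.
By inclusion–exclusion, the number of valid placements is Σ_{j=0}^{2} (−1)^j C(2,j)·(9−j)!.
Computing: 362880 − 80640 + 5040 = 287280.

287280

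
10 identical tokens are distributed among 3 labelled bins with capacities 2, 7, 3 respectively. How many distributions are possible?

6

Without the upper bounds there are C(12,2) = 66 ways to split 10 among 3 bins.
Subtract solutions that violate a single cap (substitute x_i' = x_i − (cap_i+1)): x_1 ≥ 3 gives C(9,2) = 36; x_2 ≥ 8 gives C(4,2) = 6; x_3 ≥ 4 gives C(8,2) = 28. Together 70.
Add back pairs where two caps are both exceeded: 0 + 10 + 0 = 10.
By inclusion–exclusion the count is 66 − 70 + 10 = 6.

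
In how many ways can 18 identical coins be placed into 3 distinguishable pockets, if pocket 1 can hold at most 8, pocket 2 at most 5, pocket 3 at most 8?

10

By stars and bars, unrestricted non-negative solutions to x_1+…+x_3 = 18 number C(18+2,2) = 190.
Subtract solutions that violate a single cap (substitute x_i' = x_i − (cap_i+1)): x_1 ≥ 9 gives C(11,2) = 55; x_2 ≥ 6 gives C(14,2) = 91; x_3 ≥ 9 gives C(11,2) = 55. Together 201.
Add back pairs where two caps are both exceeded: 10 + 1 + 10 = 21.
By inclusion–exclusion the count is 190 − 201 + 21 = 10.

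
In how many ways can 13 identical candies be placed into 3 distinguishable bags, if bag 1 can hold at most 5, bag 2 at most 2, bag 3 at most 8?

6

Without the upper bounds there are C(15,2) = 105 ways to split 13 among 3 bags.
Subtract solutions that violate a single cap (substitute x_i' = x_i − (cap_i+1)): x_1 ≥ 6 gives C(9,2) = 36; x_2 ≥ 3 gives C(12,2) = 66; x_3 ≥ 9 gives C(6,2) = 15. Together 117.
Add back pairs where two caps are both exceeded: 15 + 0 + 3 = 18.
By inclusion–exclusion the count is 105 − 117 + 18 = 6.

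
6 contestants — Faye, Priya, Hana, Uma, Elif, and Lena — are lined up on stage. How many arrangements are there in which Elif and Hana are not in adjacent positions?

480

Of the 6! = 720 arrangements, those with Elif and Hana adjacent number 2 × 5! = 240 (treat the pair as a block with 2 internal orders).
Complementary counting: 720 − 240 = 480.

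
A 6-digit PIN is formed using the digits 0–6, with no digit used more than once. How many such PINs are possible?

With no repetition, fill the 6 digits in order: 7 choices, then 6, down to 2.
That product is 7 × 6 × 5 × 4 × 3 × 2 = 5040.

5040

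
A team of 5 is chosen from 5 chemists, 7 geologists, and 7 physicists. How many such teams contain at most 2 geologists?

Split by how many geologists are chosen (0 through 2).
Sum: C(7,0)·C(12,5) + C(7,1)·C(12,4) + C(7,2)·C(12,3) = 792 + 3465 + 4620 = 8877.

8877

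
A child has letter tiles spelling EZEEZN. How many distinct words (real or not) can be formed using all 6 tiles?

60

Letter multiplicities in EZEEZN: E×3, N×1, Z×2.
Dividing 6! = 720 by 3!·2! = 12 for the repeated letters gives 60.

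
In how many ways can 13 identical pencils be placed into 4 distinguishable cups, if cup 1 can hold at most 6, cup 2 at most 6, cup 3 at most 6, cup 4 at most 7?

252

Ignoring the caps, the number of non-negative solutions to x_1+…+x_4 = 13 is C(16,3) = 560.
Subtract solutions that violate a single cap (substitute x_i' = x_i − (cap_i+1)): x_1 ≥ 7 gives C(9,3) = 84; x_2 ≥ 7 gives C(9,3) = 84; x_3 ≥ 7 gives C(9,3) = 84; x_4 ≥ 8 gives C(8,3) = 56. Together 308.
No two caps can be exceeded simultaneously, so the pair terms are all 0.
By inclusion–exclusion the count is 560 − 308 + 0 = 252.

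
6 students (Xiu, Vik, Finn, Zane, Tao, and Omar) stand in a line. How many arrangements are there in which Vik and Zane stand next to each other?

Treat {Vik, Zane} as a single unit. There are 5 units to order, and the pair itself can be ordered 2 ways.
So the count is 2·(5)! = 240.

240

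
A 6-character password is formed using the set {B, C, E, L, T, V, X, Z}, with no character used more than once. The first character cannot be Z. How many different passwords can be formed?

17640

The first character has 8−1 = 7 choices (anything except Z).
The remaining 5 characters are filled from the other 7 symbols without repetition: 7 × 6 × 5 × 4 × 3 = 2520.
Total: 7 × 2520 = 17640.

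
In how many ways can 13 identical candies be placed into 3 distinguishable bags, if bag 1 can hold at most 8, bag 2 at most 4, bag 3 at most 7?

25

Without the upper bounds there are C(15,2) = 105 ways to split 13 among 3 bags.
Subtract solutions that violate a single cap (substitute x_i' = x_i − (cap_i+1)): x_1 ≥ 9 gives C(6,2) = 15; x_2 ≥ 5 gives C(10,2) = 45; x_3 ≥ 8 gives C(7,2) = 21. Together 81.
Add back pairs where two caps are both exceeded: 0 + 0 + 1 = 1.
By inclusion–exclusion the count is 105 − 81 + 1 = 25.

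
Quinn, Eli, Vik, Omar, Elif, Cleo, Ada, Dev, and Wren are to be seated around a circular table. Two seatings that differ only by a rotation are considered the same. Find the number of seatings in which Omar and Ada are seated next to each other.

Treat {Omar, Ada} as one unit (2 internal orders) and seat the resulting 8 units around the table: (7)! circular arrangements.
So 2 × (7)! = 2 × 5040 = 10080.

10080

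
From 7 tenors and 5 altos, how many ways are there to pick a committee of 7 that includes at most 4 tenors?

546

Split by how many tenors are chosen (0 through 4).
Sum: C(7,0)·C(5,7) + C(7,1)·C(5,6) + C(7,2)·C(5,5) + C(7,3)·C(5,4) + C(7,4)·C(5,3) = 0 + 0 + 21 + 175 + 350 = 546.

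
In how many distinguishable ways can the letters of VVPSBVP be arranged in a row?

Letter multiplicities in VVPSBVP: B×1, P×2, S×1, V×3.
Dividing 7! = 5040 by 3!·2! = 12 for the repeated letters gives 420.

420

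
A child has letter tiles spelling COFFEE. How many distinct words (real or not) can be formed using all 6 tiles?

The 6 letters of COFFEE have repeats: E appearing twice and F appearing twice.
Dividing 6! = 720 by 2!·2! = 4 for the repeated letters gives 180.

180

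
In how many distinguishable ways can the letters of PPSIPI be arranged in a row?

60

Letter multiplicities in PPSIPI: I×2, P×3, S×1.
So there are 6! / (3!·2!) = 60 distinguishable arrangements.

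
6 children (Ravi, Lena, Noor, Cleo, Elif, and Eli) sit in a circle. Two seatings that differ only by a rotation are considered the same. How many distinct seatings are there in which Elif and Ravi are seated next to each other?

48

Treat {Elif, Ravi} as one unit (2 internal orders) and seat the resulting 5 units around the table: (4)! circular arrangements.
So 2 × (4)! = 2 × 24 = 48.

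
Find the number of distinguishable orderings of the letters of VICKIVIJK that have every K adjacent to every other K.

Treat the 2 copies of K as a single block. The multiset to arrange is then {KK, C, I, I, I, J, V, V}, 8 items in all.
That gives (8)!/(3!·2!) = 3360 arrangements.

3360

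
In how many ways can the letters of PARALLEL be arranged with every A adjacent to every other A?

840

Treat the 2 copies of A as a single block. The multiset to arrange is then {AA, E, L, L, L, P, R}, 7 items in all.
That gives (7)!/(3!) = 840 arrangements.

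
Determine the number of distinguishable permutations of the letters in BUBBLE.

120

BUBBLE has 6 letters with B appearing 3 times.
The number of distinct arrangements is 6!/(3!) = 720/6 = 120.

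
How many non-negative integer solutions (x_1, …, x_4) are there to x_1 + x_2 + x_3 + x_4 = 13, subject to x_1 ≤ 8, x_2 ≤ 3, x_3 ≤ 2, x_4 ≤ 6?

54

By stars and bars, unrestricted non-negative solutions to x_1+…+x_4 = 13 number C(13+3,3) = 560.
Subtract solutions that violate a single cap (substitute x_i' = x_i − (cap_i+1)): x_1 ≥ 9 gives C(7,3) = 35; x_2 ≥ 4 gives C(12,3) = 220; x_3 ≥ 3 gives C(13,3) = 286; x_4 ≥ 7 gives C(9,3) = 84. Together 625.
Add back pairs where two caps are both exceeded: 1 + 4 + 0 + 84 + 10 + 20 = 119.
By inclusion–exclusion the count is 560 − 625 + 119 = 54.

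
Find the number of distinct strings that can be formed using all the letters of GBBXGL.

The 6 letters of GBBXGL have repeats: B appearing twice and G appearing twice.
So there are 6! / (2!·2!) = 180 distinguishable arrangements.

180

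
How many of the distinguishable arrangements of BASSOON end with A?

180

With the last slot taken by A, it remains to arrange the other 6 letters (BSSOON).
Those 6 letters have O appearing twice and S appearing twice, giving (6)!/(2!·2!) = 180.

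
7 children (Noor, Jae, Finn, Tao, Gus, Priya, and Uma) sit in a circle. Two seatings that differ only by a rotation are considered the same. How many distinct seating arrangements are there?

Around a circle, 7 distinct people have 7!/7 = (6)! = 720 rotationally distinct seatings.

720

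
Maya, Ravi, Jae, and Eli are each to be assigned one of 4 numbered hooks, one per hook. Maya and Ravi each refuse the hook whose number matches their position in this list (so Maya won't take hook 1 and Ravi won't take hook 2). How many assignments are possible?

14

Let Aᵢ (for i ∈ {1, 2}) be the placements that put person i in their forbidden hook. Any j of these fix j positions, leaving (4−j)! ways to fill the rest, and there are C(2,j) ways to pick which j.
By inclusion–exclusion, the number of valid placements is Σ_{j=0}^{2} (−1)^j C(2,j)·(4−j)!.
Computing: 24 − 12 + 2 = 14.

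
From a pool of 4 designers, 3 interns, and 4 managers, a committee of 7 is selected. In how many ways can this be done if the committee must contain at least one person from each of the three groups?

Unrestricted: C(11,7) = 330 ways to pick any 7 of the 11.
Subtract selections that omit an entire group: no designers → C(7,7) = 1; no interns → C(8,7) = 8; no managers → C(7,7) = 1.
Add back selections omitting two groups (i.e. drawn from a single group): C(4,7) + C(3,7) + C(4,7) = 0.
By inclusion–exclusion: 330 − 10 + 0 = 320.

320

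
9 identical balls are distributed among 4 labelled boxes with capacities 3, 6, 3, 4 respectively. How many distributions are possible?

69

Ignoring the caps, the number of non-negative solutions to x_1+…+x_4 = 9 is C(12,3) = 220.
Subtract solutions that violate a single cap (substitute x_i' = x_i − (cap_i+1)): x_1 ≥ 4 gives C(8,3) = 56; x_2 ≥ 7 gives C(5,3) = 10; x_3 ≥ 4 gives C(8,3) = 56; x_4 ≥ 5 gives C(7,3) = 35. Together 157.
Add back pairs where two caps are both exceeded: 0 + 4 + 1 + 0 + 0 + 1 = 6.
By inclusion–exclusion the count is 220 − 157 + 6 = 69.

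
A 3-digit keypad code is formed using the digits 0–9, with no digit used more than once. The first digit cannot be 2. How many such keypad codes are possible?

648

The first digit has 10−1 = 9 choices (anything except 2).
The remaining 2 digits are filled from the other 9 symbols without repetition: 9 × 8 = 72.
Total: 9 × 72 = 648.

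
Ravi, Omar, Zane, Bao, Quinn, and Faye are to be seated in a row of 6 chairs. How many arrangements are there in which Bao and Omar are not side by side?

Of the 6! = 720 arrangements, those with Bao and Omar adjacent number 2 × 5! = 240 (treat the pair as a block with 2 internal orders).
Complementary counting: 720 − 240 = 480.

480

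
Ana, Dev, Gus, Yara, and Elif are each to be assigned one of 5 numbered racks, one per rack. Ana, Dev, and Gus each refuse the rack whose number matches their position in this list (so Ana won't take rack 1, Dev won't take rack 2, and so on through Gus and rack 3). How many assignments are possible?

Let Aᵢ (for i ∈ {1, 2, 3}) be the placements that put person i in their forbidden rack. Any j of these fix j positions, leaving (5−j)! ways to fill the rest, and there are C(3,j) ways to pick which j.
By inclusion–exclusion, the number of valid placements is Σ_{j=0}^{3} (−1)^j C(3,j)·(5−j)!.
Computing: 120 − 72 + 18 − 2 = 64.

64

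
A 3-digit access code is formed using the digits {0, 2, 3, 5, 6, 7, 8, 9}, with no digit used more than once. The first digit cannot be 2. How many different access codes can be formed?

294

The first digit has 8−1 = 7 choices (anything except 2).
The remaining 2 digits are filled from the other 7 symbols without repetition: 7 × 6 = 42.
Total: 7 × 42 = 294.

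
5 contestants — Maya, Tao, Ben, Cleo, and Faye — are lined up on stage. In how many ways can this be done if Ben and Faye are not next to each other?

Of the 5! = 120 arrangements, those with Ben and Faye adjacent number 2 × 4! = 48 (treat the pair as a block with 2 internal orders).
So 120 − 48 = 72 arrangements keep them apart.

72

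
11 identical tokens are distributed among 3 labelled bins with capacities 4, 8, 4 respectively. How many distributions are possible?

Without the upper bounds there are C(13,2) = 78 ways to split 11 among 3 bins.
Subtract solutions that violate a single cap (substitute x_i' = x_i − (cap_i+1)): x_1 ≥ 5 gives C(8,2) = 28; x_2 ≥ 9 gives C(4,2) = 6; x_3 ≥ 5 gives C(8,2) = 28. Together 62.
Add back pairs where two caps are both exceeded: 0 + 3 + 0 = 3.
By inclusion–exclusion the count is 78 − 62 + 3 = 19.

19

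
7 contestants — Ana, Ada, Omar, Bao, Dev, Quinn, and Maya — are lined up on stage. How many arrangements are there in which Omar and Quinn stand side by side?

1440

Glue Omar and Quinn into one block (2 internal orders), leaving 6 units to arrange in a row.
That gives 2 × 6! = 2 × 720 = 1440.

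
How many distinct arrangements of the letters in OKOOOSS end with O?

With the last slot taken by O, it remains to arrange the other 6 letters (KOOOSS).
Those 6 letters have O appearing 3 times and S appearing twice, giving (6)!/(3!·2!) = 60.

60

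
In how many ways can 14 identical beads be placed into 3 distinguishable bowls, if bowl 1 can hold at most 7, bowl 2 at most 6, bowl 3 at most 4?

10

Without the upper bounds there are C(16,2) = 120 ways to split 14 among 3 bowls.
Subtract solutions that violate a single cap (substitute x_i' = x_i − (cap_i+1)): x_1 ≥ 8 gives C(8,2) = 28; x_2 ≥ 7 gives C(9,2) = 36; x_3 ≥ 5 gives C(11,2) = 55. Together 119.
Add back pairs where two caps are both exceeded: 0 + 3 + 6 = 9.
By inclusion–exclusion the count is 120 − 119 + 9 = 10.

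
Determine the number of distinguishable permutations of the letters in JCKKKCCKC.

630

JCKKKCCKC has 9 letters with C appearing 4 times and K appearing 4 times.
Dividing 9! = 362880 by 4!·4! = 576 for the repeated letters gives 630.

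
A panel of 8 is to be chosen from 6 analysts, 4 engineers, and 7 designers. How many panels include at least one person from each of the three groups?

Unrestricted: C(17,8) = 24310 ways to pick any 8 of the 17.
Selections missing a whole group: no analysts → C(11,8) = 165; no engineers → C(13,8) = 1287; no designers → C(10,8) = 45.
Add back selections omitting two groups (i.e. drawn from a single group): C(6,8) + C(4,8) + C(7,8) = 0.
By inclusion–exclusion: 24310 − 1497 + 0 = 22813.

22813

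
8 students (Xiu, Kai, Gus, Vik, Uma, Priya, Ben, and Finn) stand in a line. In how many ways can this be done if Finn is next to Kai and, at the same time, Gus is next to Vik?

Treat {Finn,Kai} as one block (2 orders) and {Gus,Vik} as another (2 orders).
That leaves 6 units to arrange: 2 × 2 × 6! = 4 × 720 = 2880.

2880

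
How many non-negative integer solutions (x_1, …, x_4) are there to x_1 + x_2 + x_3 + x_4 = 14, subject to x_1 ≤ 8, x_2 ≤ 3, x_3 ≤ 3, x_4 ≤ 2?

10

By stars and bars, unrestricted non-negative solutions to x_1+…+x_4 = 14 number C(14+3,3) = 680.
Subtract solutions that violate a single cap (substitute x_i' = x_i − (cap_i+1)): x_1 ≥ 9 gives C(8,3) = 56; x_2 ≥ 4 gives C(13,3) = 286; x_3 ≥ 4 gives C(13,3) = 286; x_4 ≥ 3 gives C(14,3) = 364. Together 992.
Add back pairs where two caps are both exceeded: 4 + 4 + 10 + 84 + 120 + 120 = 342.
Subtract triples: 0 + 0 + 0 + 20 = 20.
By inclusion–exclusion the count is 680 − 992 + 342 − 20 = 10.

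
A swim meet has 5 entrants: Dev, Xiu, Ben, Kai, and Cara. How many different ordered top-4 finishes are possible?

120

This is an ordered selection of 4 from 5: P(5,4).
That gives 5 × 4 × 3 × 2 = 120.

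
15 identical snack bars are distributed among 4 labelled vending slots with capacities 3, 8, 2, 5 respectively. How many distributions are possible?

19

By stars and bars, unrestricted non-negative solutions to x_1+…+x_4 = 15 number C(15+3,3) = 816.
Subtract solutions that violate a single cap (substitute x_i' = x_i − (cap_i+1)): x_1 ≥ 4 gives C(14,3) = 364; x_2 ≥ 9 gives C(9,3) = 84; x_3 ≥ 3 gives C(15,3) = 455; x_4 ≥ 6 gives C(12,3) = 220. Together 1123.
Add back pairs where two caps are both exceeded: 10 + 165 + 56 + 20 + 1 + 84 = 336.
Subtract triples: 0 + 0 + 10 + 0 = 10.
By inclusion–exclusion the count is 816 − 1123 + 336 − 10 = 19.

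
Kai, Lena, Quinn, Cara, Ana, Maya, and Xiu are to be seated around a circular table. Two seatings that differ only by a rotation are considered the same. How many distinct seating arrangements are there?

720

Fix one person's seat to break rotational symmetry; the remaining 6 people can be arranged in (6)! = 720 ways.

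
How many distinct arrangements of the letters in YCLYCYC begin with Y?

60

Fix Y in the first position and arrange the remaining 6 letters.
Those 6 letters have C appearing 3 times and Y appearing twice, giving (6)!/(3!·2!) = 60.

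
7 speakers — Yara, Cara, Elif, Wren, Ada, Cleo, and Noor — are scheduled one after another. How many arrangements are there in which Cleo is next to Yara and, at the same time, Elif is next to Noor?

Treat {Cleo,Yara} as one block (2 orders) and {Elif,Noor} as another (2 orders).
That leaves 5 units to arrange: 2 × 2 × 5! = 4 × 120 = 480.

480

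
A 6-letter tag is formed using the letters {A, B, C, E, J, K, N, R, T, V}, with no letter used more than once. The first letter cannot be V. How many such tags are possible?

The first letter has 10−1 = 9 choices (anything except V).
The remaining 5 letters are filled from the other 9 symbols without repetition: 9 × 8 × 7 × 6 × 5 = 15120.
Total: 9 × 15120 = 136080.

136080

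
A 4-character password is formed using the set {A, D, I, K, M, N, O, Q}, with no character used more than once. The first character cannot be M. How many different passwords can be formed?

The first character has 8−1 = 7 choices (anything except M).
The remaining 3 characters are filled from the other 7 symbols without repetition: 7 × 6 × 5 = 210.
Total: 7 × 210 = 1470.

1470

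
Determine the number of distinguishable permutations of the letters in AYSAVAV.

420

AYSAVAV has 7 letters with A appearing 3 times and V appearing twice.
So there are 7! / (3!·2!) = 420 distinguishable arrangements.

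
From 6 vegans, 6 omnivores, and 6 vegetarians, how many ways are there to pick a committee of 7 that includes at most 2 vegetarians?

18216

Split by how many vegetarians are chosen (0 through 2).
Sum: C(6,0)·C(12,7) + C(6,1)·C(12,6) + C(6,2)·C(12,5) = 792 + 5544 + 11880 = 18216.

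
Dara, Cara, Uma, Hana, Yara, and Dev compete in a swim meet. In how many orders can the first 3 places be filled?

There are 6 choices for 1st place, 5 for 2nd, and 4 for 3rd.
That gives 6 × 5 × 4 = 120.

120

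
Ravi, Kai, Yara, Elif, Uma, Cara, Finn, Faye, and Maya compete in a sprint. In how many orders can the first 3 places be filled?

This is an ordered selection of 3 from 9: P(9,3).
That gives 9 × 8 × 7 = 504.

504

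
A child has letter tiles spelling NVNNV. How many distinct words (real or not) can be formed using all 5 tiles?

The 5 letters of NVNNV have repeats: N appearing 3 times and V appearing twice.
So there are 5! / (3!·2!) = 10 distinguishable arrangements.

10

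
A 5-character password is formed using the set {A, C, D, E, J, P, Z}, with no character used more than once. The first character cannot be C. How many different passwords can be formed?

2160

The first character has 7−1 = 6 choices (anything except C).
The remaining 4 characters are filled from the other 6 symbols without repetition: 6 × 5 × 4 × 3 = 360.
Total: 6 × 360 = 2160.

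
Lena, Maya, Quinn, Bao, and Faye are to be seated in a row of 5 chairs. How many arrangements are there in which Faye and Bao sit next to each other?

Treat {Faye, Bao} as a single unit. There are 4 units to order, and the pair itself can be ordered 2 ways.
That gives 2 × 4! = 2 × 24 = 48.

48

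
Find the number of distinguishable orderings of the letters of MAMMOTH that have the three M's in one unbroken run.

Treat the 3 copies of M as a single block. The multiset to arrange is then {MMM, A, H, O, T}, 5 items in all.
All 5 items are distinct, so there are (5)! = 120 arrangements.

120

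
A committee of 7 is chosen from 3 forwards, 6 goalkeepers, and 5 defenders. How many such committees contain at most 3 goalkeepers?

Split by how many goalkeepers are chosen (0 through 3).
Sum: C(6,0)·C(8,7) + C(6,1)·C(8,6) + C(6,2)·C(8,5) + C(6,3)·C(8,4) = 8 + 168 + 840 + 1400 = 2416.

2416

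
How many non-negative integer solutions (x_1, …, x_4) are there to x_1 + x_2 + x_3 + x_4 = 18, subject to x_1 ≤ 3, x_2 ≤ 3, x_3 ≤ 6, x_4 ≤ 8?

Without the upper bounds there are C(21,3) = 1330 ways to split 18 among 4 variables.
Subtract solutions that violate a single cap (substitute x_i' = x_i − (cap_i+1)): x_1 ≥ 4 gives C(17,3) = 680; x_2 ≥ 4 gives C(17,3) = 680; x_3 ≥ 7 gives C(14,3) = 364; x_4 ≥ 9 gives C(12,3) = 220. Together 1944.
Add back pairs where two caps are both exceeded: 286 + 120 + 56 + 120 + 56 + 10 = 648.
Subtract triples: 20 + 4 + 0 + 0 = 24.
By inclusion–exclusion the count is 1330 − 1944 + 648 − 24 = 10.

10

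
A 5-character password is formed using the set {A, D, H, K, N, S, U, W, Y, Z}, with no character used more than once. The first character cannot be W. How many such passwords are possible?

The first character has 10−1 = 9 choices (anything except W).
The remaining 4 characters are filled from the other 9 symbols without repetition: 9 × 8 × 7 × 6 = 3024.
Total: 9 × 3024 = 27216.

27216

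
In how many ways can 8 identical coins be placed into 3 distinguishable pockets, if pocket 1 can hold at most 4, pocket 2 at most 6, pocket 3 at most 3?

Ignoring the caps, the number of non-negative solutions to x_1+…+x_3 = 8 is C(10,2) = 45.
Subtract solutions that violate a single cap (substitute x_i' = x_i − (cap_i+1)): x_1 ≥ 5 gives C(5,2) = 10; x_2 ≥ 7 gives C(3,2) = 3; x_3 ≥ 4 gives C(6,2) = 15. Together 28.
No two caps can be exceeded simultaneously, so the pair terms are all 0.
By inclusion–exclusion the count is 45 − 28 + 0 = 17.

17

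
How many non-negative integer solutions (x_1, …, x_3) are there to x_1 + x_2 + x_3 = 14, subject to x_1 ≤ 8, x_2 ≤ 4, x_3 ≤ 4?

6

By stars and bars, unrestricted non-negative solutions to x_1+…+x_3 = 14 number C(14+2,2) = 120.
Subtract solutions that violate a single cap (substitute x_i' = x_i − (cap_i+1)): x_1 ≥ 9 gives C(7,2) = 21; x_2 ≥ 5 gives C(11,2) = 55; x_3 ≥ 5 gives C(11,2) = 55. Together 131.
Add back pairs where two caps are both exceeded: 1 + 1 + 15 = 17.
By inclusion–exclusion the count is 120 − 131 + 17 = 6.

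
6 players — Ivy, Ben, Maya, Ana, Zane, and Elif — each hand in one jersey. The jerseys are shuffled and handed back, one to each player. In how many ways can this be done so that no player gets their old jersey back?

265

Count assignments avoiding every fixed point. For any j of the 6 players fixed to their old jersey, the other 6−j can be arranged in (6−j)! ways.
By inclusion–exclusion this is Σ_{j=0}^{6} (−1)^j C(6,j)·(6−j)!.
Computing: 720 − 720 + 360 − 120 + 30 − 6 + 1 = 265.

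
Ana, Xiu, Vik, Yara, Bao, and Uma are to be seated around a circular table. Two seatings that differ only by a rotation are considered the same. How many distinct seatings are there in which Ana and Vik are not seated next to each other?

72

Without the restriction there are (5)! = 120 seatings.
Those with Ana next to Vik: fuse the pair into one unit and seat 5 units around a circle — 2·(4)! = 48.
Subtracting, 120 − 48 = 72.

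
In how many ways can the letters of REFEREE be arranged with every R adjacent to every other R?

30

Treat the 2 copies of R as a single block. The multiset to arrange is then {RR, E, E, E, E, F}, 6 items in all.
That gives (6)!/(4!) = 30 arrangements.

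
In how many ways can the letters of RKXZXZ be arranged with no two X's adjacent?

There are 6!/(2!·2!) = 180 arrangements of RKXZXZ in total.
If the two X's are adjacent, glue them into one block, leaving 5 items to arrange: (5)!/(2!) = 60 ways.
Hence 180 − 60 = 120.

120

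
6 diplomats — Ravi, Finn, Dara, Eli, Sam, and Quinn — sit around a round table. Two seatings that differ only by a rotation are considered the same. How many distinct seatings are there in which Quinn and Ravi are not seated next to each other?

72

All circular seatings of 6 people number (5)! = 120.
Seatings with Quinn beside Ravi: treat them as a block with 2 internal orders, giving 2 × (4)! = 48.
Subtracting, 120 − 48 = 72.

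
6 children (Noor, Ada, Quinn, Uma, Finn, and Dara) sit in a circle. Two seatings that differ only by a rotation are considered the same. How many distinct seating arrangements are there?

120

Seat Noor anywhere (absorbing the rotational symmetry), then permute the other 5: (5)! = 120.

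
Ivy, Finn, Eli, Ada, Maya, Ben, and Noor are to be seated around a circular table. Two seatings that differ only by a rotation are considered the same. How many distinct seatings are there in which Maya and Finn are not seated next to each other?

Without the restriction there are (6)! = 720 seatings.
Those with Maya next to Finn: fuse the pair into one unit and seat 6 units around a circle — 2·(5)! = 240.
Subtracting, 720 − 240 = 480.

480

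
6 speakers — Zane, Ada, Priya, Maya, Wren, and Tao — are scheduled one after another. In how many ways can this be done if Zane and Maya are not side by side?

There are 6! = 720 arrangements in all. If Zane and Maya are adjacent, merging them into one block gives 2·(5)! = 240 arrangements.
Complementary counting: 720 − 240 = 480.

480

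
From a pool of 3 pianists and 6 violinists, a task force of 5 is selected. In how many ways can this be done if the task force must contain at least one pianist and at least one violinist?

Unrestricted: C(9,5) = 126 ways to pick any 5 of the 9.
Selections missing a whole group: no pianists → C(6,5) = 6; no violinists → C(3,5) = 0.
Both groups omitted at once is impossible, so 126 − 6 = 120.

120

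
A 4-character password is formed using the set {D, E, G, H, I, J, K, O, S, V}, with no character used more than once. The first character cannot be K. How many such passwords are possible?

4536

The first character has 10−1 = 9 choices (anything except K).
The remaining 3 characters are filled from the other 9 symbols without repetition: 9 × 8 × 7 = 504.
Total: 9 × 504 = 4536.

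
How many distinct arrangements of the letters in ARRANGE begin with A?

Fix A in the first position and arrange the remaining 6 letters.
Those 6 letters have R appearing twice, giving (6)!/(2!) = 360.

360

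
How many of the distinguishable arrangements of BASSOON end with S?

With the last slot taken by S, it remains to arrange the other 6 letters (BASOON).
Those 6 letters have O appearing twice, giving (6)!/(2!) = 360.

360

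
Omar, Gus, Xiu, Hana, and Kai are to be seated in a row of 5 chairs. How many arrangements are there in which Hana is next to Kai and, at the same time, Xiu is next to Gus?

24

Treat {Hana,Kai} as one block (2 orders) and {Xiu,Gus} as another (2 orders).
That leaves 3 units to arrange: 2 × 2 × 3! = 4 × 6 = 24.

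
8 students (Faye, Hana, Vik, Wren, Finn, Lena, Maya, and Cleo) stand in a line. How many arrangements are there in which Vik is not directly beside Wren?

30240

Of the 8! = 40320 arrangements, those with Vik and Wren adjacent number 2 × 7! = 10080 (treat the pair as a block with 2 internal orders).
So 40320 − 10080 = 30240 arrangements keep them apart.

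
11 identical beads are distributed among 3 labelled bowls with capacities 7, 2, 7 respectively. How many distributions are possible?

15

Ignoring the caps, the number of non-negative solutions to x_1+…+x_3 = 11 is C(13,2) = 78.
Subtract solutions that violate a single cap (substitute x_i' = x_i − (cap_i+1)): x_1 ≥ 8 gives C(5,2) = 10; x_2 ≥ 3 gives C(10,2) = 45; x_3 ≥ 8 gives C(5,2) = 10. Together 65.
Add back pairs where two caps are both exceeded: 1 + 0 + 1 = 2.
By inclusion–exclusion the count is 78 − 65 + 2 = 15.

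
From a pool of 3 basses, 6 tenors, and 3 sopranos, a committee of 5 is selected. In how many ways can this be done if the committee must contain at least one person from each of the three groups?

540

Unrestricted: C(12,5) = 792 ways to pick any 5 of the 12.
Selections missing a whole group: no basses → C(9,5) = 126; no tenors → C(6,5) = 6; no sopranos → C(9,5) = 126.
Add back selections omitting two groups (i.e. drawn from a single group): C(3,5) + C(6,5) + C(3,5) = 6.
By inclusion–exclusion: 792 − 258 + 6 = 540.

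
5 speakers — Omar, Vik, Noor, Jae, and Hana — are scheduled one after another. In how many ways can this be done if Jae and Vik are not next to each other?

Of the 5! = 120 arrangements, those with Jae and Vik adjacent number 2 × 4! = 48 (treat the pair as a block with 2 internal orders).
Complementary counting: 120 − 48 = 72.

72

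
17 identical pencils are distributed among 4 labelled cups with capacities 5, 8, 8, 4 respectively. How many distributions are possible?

By stars and bars, unrestricted non-negative solutions to x_1+…+x_4 = 17 number C(17+3,3) = 1140.
Subtract solutions that violate a single cap (substitute x_i' = x_i − (cap_i+1)): x_1 ≥ 6 gives C(14,3) = 364; x_2 ≥ 9 gives C(11,3) = 165; x_3 ≥ 9 gives C(11,3) = 165; x_4 ≥ 5 gives C(15,3) = 455. Together 1149.
Add back pairs where two caps are both exceeded: 10 + 10 + 84 + 0 + 20 + 20 = 144.
By inclusion–exclusion the count is 1140 − 1149 + 144 = 135.

135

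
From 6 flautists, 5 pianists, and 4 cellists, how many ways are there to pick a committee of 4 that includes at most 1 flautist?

630

Split by how many flautists are chosen (0 through 1).
Sum: C(6,0)·C(9,4) + C(6,1)·C(9,3) = 126 + 504 = 630.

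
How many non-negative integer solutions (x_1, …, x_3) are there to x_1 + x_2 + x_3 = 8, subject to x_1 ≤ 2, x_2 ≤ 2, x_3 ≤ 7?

Ignoring the caps, the number of non-negative solutions to x_1+…+x_3 = 8 is C(10,2) = 45.
Subtract solutions that violate a single cap (substitute x_i' = x_i − (cap_i+1)): x_1 ≥ 3 gives C(7,2) = 21; x_2 ≥ 3 gives C(7,2) = 21; x_3 ≥ 8 gives C(2,2) = 1. Together 43.
Add back pairs where two caps are both exceeded: 6 + 0 + 0 = 6.
By inclusion–exclusion the count is 45 − 43 + 6 = 8.

8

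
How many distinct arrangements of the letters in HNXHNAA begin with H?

180

With the first slot taken by H, it remains to arrange the other 6 letters (NXHNAA).
Those 6 letters have A appearing twice and N appearing twice, giving (6)!/(2!·2!) = 180.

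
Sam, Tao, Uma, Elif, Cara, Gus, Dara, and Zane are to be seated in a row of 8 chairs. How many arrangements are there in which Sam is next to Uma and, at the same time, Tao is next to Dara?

2880

Treat {Sam,Uma} as one block (2 orders) and {Tao,Dara} as another (2 orders).
That leaves 6 units to arrange: 2 × 2 × 6! = 4 × 720 = 2880.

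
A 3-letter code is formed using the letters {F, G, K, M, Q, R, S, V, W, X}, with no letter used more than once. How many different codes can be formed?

Choose and order 3 of the 10 symbols: the first letter has 10 options, the next 9, then 8.
10 × 9 × 8 = 720.

720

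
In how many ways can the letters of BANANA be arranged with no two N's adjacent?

There are 6!/(3!·2!) = 60 arrangements of BANANA in total.
Arrangements with the N's together: treat NN as one letter, giving (5)!/(3!) = 20.
Hence 60 − 20 = 40.

40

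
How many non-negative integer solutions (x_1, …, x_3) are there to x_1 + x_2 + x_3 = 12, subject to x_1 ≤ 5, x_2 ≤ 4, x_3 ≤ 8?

20

Without the upper bounds there are C(14,2) = 91 ways to split 12 among 3 variables.
Subtract solutions that violate a single cap (substitute x_i' = x_i − (cap_i+1)): x_1 ≥ 6 gives C(8,2) = 28; x_2 ≥ 5 gives C(9,2) = 36; x_3 ≥ 9 gives C(5,2) = 10. Together 74.
Add back pairs where two caps are both exceeded: 3 + 0 + 0 = 3.
By inclusion–exclusion the count is 91 − 74 + 3 = 20.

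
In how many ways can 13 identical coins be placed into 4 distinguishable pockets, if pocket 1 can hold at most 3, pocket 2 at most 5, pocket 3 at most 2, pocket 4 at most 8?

Ignoring the caps, the number of non-negative solutions to x_1+…+x_4 = 13 is C(16,3) = 560.
Subtract solutions that violate a single cap (substitute x_i' = x_i − (cap_i+1)): x_1 ≥ 4 gives C(12,3) = 220; x_2 ≥ 6 gives C(10,3) = 120; x_3 ≥ 3 gives C(13,3) = 286; x_4 ≥ 9 gives C(7,3) = 35. Together 661.
Add back pairs where two caps are both exceeded: 20 + 84 + 1 + 35 + 0 + 4 = 144.
Subtract triples: 1 + 0 + 0 + 0 = 1.
By inclusion–exclusion the count is 560 − 661 + 144 − 1 = 42.

42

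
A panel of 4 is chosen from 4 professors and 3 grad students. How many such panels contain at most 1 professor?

Split by how many professors are chosen (0 through 1).
Sum: C(4,0)·C(3,4) + C(4,1)·C(3,3) = 0 + 4 = 4.

4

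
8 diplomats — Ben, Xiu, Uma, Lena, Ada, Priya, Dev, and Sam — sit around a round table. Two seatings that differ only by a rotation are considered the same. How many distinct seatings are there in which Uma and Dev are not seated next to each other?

3600

Without the restriction there are (7)! = 5040 seatings.
Seatings with Uma beside Dev: treat them as a block with 2 internal orders, giving 2 × (6)! = 1440.
Subtracting, 5040 − 1440 = 3600.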